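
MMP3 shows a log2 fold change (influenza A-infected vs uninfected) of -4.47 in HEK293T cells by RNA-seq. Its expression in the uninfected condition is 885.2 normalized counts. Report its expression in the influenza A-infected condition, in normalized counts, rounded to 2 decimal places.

39.94

Fold change = 2^(-4.47) = 0.0451
influenza A-infected expression = 885.2 × 0.0451 = 39.94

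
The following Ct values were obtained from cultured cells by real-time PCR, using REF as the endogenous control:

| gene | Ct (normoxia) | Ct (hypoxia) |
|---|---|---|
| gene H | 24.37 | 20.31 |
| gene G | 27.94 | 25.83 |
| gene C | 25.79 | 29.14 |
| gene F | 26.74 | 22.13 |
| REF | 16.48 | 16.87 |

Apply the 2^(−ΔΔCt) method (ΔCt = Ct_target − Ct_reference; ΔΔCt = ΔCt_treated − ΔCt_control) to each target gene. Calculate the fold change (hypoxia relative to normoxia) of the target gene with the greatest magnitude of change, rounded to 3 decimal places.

32.000

gene H: ΔΔCt = (20.31−16.87) − (24.37−16.48) = 3.44 − 7.89 = -4.45; fold change = 2^4.45 = 21.857
gene G: ΔΔCt = (25.83−16.87) − (27.94−16.48) = 8.96 − 11.46 = -2.50; fold change = 2^2.50 = 5.657
gene C: ΔΔCt = (29.14−16.87) − (25.79−16.48) = 12.27 − 9.31 = 2.96; fold change = 2^-2.96 = 0.129
gene F: ΔΔCt = (22.13−16.87) − (26.74−16.48) = 5.26 − 10.26 = -5.00; fold change = 2^5.00 = 32.000
gene F has the largest |ΔΔCt| = 5.00.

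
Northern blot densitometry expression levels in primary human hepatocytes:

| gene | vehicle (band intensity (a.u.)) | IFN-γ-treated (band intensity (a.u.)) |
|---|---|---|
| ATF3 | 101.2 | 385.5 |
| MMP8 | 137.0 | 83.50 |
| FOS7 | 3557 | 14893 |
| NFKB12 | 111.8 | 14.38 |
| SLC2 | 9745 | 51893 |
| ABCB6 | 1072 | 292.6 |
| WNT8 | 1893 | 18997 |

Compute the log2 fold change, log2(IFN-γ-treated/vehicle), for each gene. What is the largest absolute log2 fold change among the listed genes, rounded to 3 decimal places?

3.327

log2(385.5/101.2) = 1.930  (ATF3)
log2(83.50/137.0) = -0.714  (MMP8)
log2(14893/3557) = 2.066  (FOS7)
log2(14.38/111.8) = -2.959  (NFKB12)
log2(51893/9745) = 2.413  (SLC2)
log2(292.6/1072) = -1.873  (ABCB6)
log2(18997/1893) = 3.327  (WNT8)
The largest magnitude belongs to WNT8.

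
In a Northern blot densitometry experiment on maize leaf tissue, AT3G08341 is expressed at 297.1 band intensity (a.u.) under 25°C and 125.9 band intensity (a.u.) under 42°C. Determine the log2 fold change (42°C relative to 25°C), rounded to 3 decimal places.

-1.239

Fold change = 125.9 / 297.1 = 0.4238
log2(0.4238) = -1.2387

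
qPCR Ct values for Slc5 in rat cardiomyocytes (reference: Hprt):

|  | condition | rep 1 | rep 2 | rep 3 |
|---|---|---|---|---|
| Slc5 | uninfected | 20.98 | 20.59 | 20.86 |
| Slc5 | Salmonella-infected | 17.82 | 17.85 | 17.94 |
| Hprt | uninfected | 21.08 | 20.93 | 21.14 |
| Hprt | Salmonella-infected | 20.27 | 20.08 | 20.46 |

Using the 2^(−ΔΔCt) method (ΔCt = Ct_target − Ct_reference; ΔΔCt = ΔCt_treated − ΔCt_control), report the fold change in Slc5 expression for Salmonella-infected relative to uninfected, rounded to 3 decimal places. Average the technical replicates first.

Mean Ct: Slc5 uninfected 20.810; Slc5 Salmonella-infected 17.870; Hprt uninfected 21.050; Hprt Salmonella-infected 20.270
ΔCt(uninfected) = 20.810 − 21.050 = -0.240
ΔCt(Salmonella-infected) = 17.870 − 20.270 = -2.400
ΔΔCt = -2.400 − (-0.240) = -2.160
Fold change = 2^(−(-2.160)) = 2^2.160 = 4.4691

4.469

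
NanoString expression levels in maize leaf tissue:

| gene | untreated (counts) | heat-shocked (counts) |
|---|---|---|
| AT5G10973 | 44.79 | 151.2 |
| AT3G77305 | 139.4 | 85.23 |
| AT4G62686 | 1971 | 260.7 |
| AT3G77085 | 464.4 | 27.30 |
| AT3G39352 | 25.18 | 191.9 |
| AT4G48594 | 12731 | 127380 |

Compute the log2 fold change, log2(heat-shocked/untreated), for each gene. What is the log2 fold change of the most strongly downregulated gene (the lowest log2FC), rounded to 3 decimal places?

log2(151.2/44.79) = 1.755  (AT5G10973)
log2(85.23/139.4) = -0.710  (AT3G77305)
log2(260.7/1971) = -2.918  (AT4G62686)
log2(27.30/464.4) = -4.088  (AT3G77085)
log2(191.9/25.18) = 2.930  (AT3G39352)
log2(127380/12731) = 3.323  (AT4G48594)
AT3G77085 is most strongly downregulated.

-4.088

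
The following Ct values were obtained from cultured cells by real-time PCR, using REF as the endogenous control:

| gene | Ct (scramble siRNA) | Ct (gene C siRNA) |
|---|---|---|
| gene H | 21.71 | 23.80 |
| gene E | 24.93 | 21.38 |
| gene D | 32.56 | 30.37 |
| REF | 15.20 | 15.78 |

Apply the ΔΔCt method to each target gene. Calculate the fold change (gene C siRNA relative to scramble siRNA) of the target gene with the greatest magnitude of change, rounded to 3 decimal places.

gene H: ΔΔCt = (23.80−15.78) − (21.71−15.20) = 8.02 − 6.51 = 1.51; fold change = 2^-1.51 = 0.351
gene E: ΔΔCt = (21.38−15.78) − (24.93−15.20) = 5.60 − 9.73 = -4.13; fold change = 2^4.13 = 17.509
gene D: ΔΔCt = (30.37−15.78) − (32.56−15.20) = 14.59 − 17.36 = -2.77; fold change = 2^2.77 = 6.821
gene E has the largest |ΔΔCt| = 4.13.

17.509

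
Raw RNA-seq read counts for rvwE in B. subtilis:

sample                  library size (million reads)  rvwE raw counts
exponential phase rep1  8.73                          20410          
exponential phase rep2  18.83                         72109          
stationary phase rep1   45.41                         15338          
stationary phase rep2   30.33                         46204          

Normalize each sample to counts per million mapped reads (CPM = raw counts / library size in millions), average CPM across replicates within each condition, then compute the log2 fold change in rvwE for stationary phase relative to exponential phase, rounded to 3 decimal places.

CPM(exponential phase rep1) = 20410 / 8.73 = 2337.9152
CPM(exponential phase rep2) = 72109 / 18.83 = 3829.4742
CPM(stationary phase rep1) = 15338 / 45.41 = 337.7670
CPM(stationary phase rep2) = 46204 / 30.33 = 1523.3762
mean CPM(exponential phase) = 3083.6947; mean CPM(stationary phase) = 930.5716
Fold change = 930.5716 / 3083.6947 = 0.30177
log2(0.30177) = -1.7285

-1.728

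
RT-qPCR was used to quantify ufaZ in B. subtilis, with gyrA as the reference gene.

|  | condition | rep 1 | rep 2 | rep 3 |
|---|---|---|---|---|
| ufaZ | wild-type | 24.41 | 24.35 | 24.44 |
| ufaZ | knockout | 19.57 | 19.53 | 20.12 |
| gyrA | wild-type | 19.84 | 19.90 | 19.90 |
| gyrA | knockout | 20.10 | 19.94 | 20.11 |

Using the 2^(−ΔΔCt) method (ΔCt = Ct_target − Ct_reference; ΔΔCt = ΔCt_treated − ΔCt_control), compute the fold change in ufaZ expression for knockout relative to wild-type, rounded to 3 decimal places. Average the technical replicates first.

Mean Ct: ufaZ wild-type 24.400; ufaZ knockout 19.740; gyrA wild-type 19.880; gyrA knockout 20.050
ΔCt(wild-type) = 24.400 − 19.880 = 4.520
ΔCt(knockout) = 19.740 − 20.050 = -0.310
ΔΔCt = -0.310 − 4.520 = -4.830
Fold change = 2^(−(-4.830)) = 2^4.830 = 28.4430

28.443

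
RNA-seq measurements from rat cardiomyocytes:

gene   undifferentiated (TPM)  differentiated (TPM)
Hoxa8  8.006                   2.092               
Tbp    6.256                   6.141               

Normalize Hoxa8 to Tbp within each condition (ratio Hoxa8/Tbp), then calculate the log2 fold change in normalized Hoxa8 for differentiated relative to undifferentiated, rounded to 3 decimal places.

-1.909

Hoxa8/Tbp (undifferentiated) = 8.006 / 6.256 = 1.2797
Hoxa8/Tbp (differentiated) = 2.092 / 6.141 = 0.34066
Fold change = 0.34066 / 1.2797 = 0.2662
log2(0.2662) = -1.9094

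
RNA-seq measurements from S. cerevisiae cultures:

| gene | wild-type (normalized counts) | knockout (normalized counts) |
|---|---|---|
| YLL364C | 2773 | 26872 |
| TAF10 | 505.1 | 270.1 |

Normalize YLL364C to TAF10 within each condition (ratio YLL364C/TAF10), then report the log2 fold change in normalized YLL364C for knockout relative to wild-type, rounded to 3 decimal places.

4.180

YLL364C/TAF10 (wild-type) = 2773 / 505.1 = 5.49
YLL364C/TAF10 (knockout) = 26872 / 270.1 = 99.489
Fold change = 99.489 / 5.49 = 18.1219
log2(18.1219) = 4.1797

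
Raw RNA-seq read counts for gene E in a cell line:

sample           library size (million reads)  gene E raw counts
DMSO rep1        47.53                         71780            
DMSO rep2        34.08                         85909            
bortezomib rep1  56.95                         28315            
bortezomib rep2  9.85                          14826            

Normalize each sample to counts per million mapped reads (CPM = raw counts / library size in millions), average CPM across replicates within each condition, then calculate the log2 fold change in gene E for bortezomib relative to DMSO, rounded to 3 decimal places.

-1.009

CPM(DMSO rep1) = 71780 / 47.53 = 1510.2041
CPM(DMSO rep2) = 85909 / 34.08 = 2520.8040
CPM(bortezomib rep1) = 28315 / 56.95 = 497.1905
CPM(bortezomib rep2) = 14826 / 9.85 = 1505.1777
mean CPM(DMSO) = 2015.5040; mean CPM(bortezomib) = 1001.1841
Fold change = 1001.1841 / 2015.5040 = 0.49674
log2(0.49674) = -1.0094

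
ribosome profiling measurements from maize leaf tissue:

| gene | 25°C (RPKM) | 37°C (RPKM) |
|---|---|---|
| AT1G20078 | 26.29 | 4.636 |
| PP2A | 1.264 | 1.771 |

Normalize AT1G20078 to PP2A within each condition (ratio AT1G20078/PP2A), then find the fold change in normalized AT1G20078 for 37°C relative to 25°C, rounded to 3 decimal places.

0.126

AT1G20078/PP2A (25°C) = 26.29 / 1.264 = 20.799
AT1G20078/PP2A (37°C) = 4.636 / 1.771 = 2.6177
Fold change = 2.6177 / 20.799 = 0.1259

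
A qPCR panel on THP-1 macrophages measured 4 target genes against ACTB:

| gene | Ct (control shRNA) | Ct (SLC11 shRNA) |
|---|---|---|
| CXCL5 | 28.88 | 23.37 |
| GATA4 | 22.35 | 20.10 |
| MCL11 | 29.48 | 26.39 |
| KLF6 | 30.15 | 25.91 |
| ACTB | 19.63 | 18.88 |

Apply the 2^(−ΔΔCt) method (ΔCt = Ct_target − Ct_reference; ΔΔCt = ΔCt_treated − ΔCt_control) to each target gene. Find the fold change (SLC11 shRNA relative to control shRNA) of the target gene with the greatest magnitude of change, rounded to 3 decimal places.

27.096

CXCL5: ΔΔCt = (23.37−18.88) − (28.88−19.63) = 4.49 − 9.25 = -4.76; fold change = 2^4.76 = 27.096
GATA4: ΔΔCt = (20.10−18.88) − (22.35−19.63) = 1.22 − 2.72 = -1.50; fold change = 2^1.50 = 2.828
MCL11: ΔΔCt = (26.39−18.88) − (29.48−19.63) = 7.51 − 9.85 = -2.34; fold change = 2^2.34 = 5.063
KLF6: ΔΔCt = (25.91−18.88) − (30.15−19.63) = 7.03 − 10.52 = -3.49; fold change = 2^3.49 = 11.236
CXCL5 has the largest |ΔΔCt| = 4.76.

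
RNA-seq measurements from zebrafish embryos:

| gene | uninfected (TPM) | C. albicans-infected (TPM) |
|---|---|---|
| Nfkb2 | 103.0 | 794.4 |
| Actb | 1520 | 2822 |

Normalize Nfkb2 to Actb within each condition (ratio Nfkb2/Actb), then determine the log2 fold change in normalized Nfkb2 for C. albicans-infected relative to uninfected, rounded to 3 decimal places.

2.055

Nfkb2/Actb (uninfected) = 103.0 / 1520 = 0.067763
Nfkb2/Actb (C. albicans-infected) = 794.4 / 2822 = 0.2815
Fold change = 0.2815 / 0.067763 = 4.1542
log2(4.1542) = 2.0546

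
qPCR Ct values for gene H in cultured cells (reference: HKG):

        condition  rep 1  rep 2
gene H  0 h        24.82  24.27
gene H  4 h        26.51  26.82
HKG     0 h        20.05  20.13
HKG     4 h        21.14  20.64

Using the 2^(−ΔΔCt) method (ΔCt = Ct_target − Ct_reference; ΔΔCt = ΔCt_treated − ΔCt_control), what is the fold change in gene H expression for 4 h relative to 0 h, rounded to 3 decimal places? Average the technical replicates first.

0.401

Mean Ct: gene H 0 h 24.545; gene H 4 h 26.665; HKG 0 h 20.090; HKG 4 h 20.890
ΔCt(0 h) = 24.545 − 20.090 = 4.455
ΔCt(4 h) = 26.665 − 20.890 = 5.775
ΔΔCt = 5.775 − 4.455 = 1.320
Fold change = 2^(−1.320) = 0.4005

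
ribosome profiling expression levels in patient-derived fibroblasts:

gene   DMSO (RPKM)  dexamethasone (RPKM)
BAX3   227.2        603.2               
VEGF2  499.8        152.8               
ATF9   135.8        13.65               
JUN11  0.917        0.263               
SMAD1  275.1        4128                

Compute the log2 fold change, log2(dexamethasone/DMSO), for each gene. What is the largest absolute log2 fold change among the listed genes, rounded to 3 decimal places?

log2(603.2/227.2) = 1.409  (BAX3)
log2(152.8/499.8) = -1.710  (VEGF2)
log2(13.65/135.8) = -3.315  (ATF9)
log2(0.263/0.917) = -1.802  (JUN11)
log2(4128/275.1) = 3.907  (SMAD1)
The largest magnitude belongs to SMAD1.

3.907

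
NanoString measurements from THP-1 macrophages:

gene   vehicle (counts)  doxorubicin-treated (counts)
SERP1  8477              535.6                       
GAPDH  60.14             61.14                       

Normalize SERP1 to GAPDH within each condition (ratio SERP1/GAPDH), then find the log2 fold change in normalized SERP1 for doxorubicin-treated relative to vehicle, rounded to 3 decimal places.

-4.008

SERP1/GAPDH (vehicle) = 8477 / 60.14 = 140.95
SERP1/GAPDH (doxorubicin-treated) = 535.6 / 61.14 = 8.7602
Fold change = 8.7602 / 140.95 = 0.0621
log2(0.0621) = -4.0081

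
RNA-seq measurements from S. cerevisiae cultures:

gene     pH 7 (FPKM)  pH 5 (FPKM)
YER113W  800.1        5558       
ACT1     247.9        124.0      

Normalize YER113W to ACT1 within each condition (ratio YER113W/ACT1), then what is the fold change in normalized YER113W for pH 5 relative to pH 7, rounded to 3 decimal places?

13.888

YER113W/ACT1 (pH 7) = 800.1 / 247.9 = 3.2275
YER113W/ACT1 (pH 5) = 5558 / 124.0 = 44.823
Fold change = 44.823 / 3.2275 = 13.8877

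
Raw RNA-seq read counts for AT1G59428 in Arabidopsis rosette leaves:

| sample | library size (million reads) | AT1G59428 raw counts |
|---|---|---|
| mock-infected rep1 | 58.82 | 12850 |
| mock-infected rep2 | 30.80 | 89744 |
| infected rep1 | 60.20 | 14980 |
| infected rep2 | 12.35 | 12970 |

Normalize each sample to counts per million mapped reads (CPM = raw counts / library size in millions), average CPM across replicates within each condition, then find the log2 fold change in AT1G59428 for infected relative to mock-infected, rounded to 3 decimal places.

-1.270

CPM(mock-infected rep1) = 12850 / 58.82 = 218.4631
CPM(mock-infected rep2) = 89744 / 30.80 = 2913.7662
CPM(infected rep1) = 14980 / 60.20 = 248.8372
CPM(infected rep2) = 12970 / 12.35 = 1050.2024
mean CPM(mock-infected) = 1566.1147; mean CPM(infected) = 649.5198
Fold change = 649.5198 / 1566.1147 = 0.41473
log2(0.41473) = -1.2697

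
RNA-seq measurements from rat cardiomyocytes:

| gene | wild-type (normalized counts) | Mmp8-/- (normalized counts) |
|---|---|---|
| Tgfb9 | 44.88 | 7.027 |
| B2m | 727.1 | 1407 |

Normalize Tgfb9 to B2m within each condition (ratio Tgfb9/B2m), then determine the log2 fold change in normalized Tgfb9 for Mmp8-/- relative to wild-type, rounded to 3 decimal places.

Tgfb9/B2m (wild-type) = 44.88 / 727.1 = 0.061725
Tgfb9/B2m (Mmp8-/-) = 7.027 / 1407 = 0.0049943
Fold change = 0.0049943 / 0.061725 = 0.0809
log2(0.0809) = -3.6275

-3.627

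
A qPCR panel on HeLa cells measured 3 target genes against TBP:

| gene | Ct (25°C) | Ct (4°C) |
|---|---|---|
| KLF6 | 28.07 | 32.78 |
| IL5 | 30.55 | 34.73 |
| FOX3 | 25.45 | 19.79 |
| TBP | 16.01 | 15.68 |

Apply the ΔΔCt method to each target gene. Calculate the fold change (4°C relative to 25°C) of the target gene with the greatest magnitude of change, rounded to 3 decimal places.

KLF6: ΔΔCt = (32.78−15.68) − (28.07−16.01) = 17.10 − 12.06 = 5.04; fold change = 2^-5.04 = 0.030
IL5: ΔΔCt = (34.73−15.68) − (30.55−16.01) = 19.05 − 14.54 = 4.51; fold change = 2^-4.51 = 0.044
FOX3: ΔΔCt = (19.79−15.68) − (25.45−16.01) = 4.11 − 9.44 = -5.33; fold change = 2^5.33 = 40.224
FOX3 has the largest |ΔΔCt| = 5.33.

40.224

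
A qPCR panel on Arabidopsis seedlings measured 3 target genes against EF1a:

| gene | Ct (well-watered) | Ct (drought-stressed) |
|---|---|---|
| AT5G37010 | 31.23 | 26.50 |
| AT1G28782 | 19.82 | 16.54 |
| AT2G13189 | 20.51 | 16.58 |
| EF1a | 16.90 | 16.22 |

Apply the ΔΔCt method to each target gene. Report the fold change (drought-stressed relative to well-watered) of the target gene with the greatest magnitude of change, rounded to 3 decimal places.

AT5G37010: ΔΔCt = (26.50−16.22) − (31.23−16.90) = 10.28 − 14.33 = -4.05; fold change = 2^4.05 = 16.564
AT1G28782: ΔΔCt = (16.54−16.22) − (19.82−16.90) = 0.32 − 2.92 = -2.60; fold change = 2^2.60 = 6.063
AT2G13189: ΔΔCt = (16.58−16.22) − (20.51−16.90) = 0.36 − 3.61 = -3.25; fold change = 2^3.25 = 9.514
AT5G37010 has the largest |ΔΔCt| = 4.05.

16.564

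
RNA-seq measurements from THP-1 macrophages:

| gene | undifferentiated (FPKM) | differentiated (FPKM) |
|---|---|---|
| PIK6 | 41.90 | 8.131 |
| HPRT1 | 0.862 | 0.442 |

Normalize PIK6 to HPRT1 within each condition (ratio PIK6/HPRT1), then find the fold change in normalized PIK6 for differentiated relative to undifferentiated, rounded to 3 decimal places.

0.378

PIK6/HPRT1 (undifferentiated) = 41.90 / 0.862 = 48.608
PIK6/HPRT1 (differentiated) = 8.131 / 0.442 = 18.396
Fold change = 18.396 / 48.608 = 0.3785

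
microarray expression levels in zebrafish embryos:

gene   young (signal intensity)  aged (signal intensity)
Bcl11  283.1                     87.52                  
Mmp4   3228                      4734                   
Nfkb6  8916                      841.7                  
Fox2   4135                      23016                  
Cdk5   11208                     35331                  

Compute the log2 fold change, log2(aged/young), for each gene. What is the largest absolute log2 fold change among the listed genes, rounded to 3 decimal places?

3.405

log2(87.52/283.1) = -1.694  (Bcl11)
log2(4734/3228) = 0.552  (Mmp4)
log2(841.7/8916) = -3.405  (Nfkb6)
log2(23016/4135) = 2.477  (Fox2)
log2(35331/11208) = 1.656  (Cdk5)
The largest magnitude belongs to Nfkb6.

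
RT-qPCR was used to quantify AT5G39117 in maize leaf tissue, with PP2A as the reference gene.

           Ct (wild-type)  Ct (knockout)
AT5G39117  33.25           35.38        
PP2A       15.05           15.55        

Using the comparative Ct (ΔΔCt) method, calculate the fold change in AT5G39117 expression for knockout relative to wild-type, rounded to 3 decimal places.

ΔCt(wild-type) = 33.250 − 15.050 = 18.200
ΔCt(knockout) = 35.380 − 15.550 = 19.830
ΔΔCt = 19.830 − 18.200 = 1.630
Fold change = 2^(−1.630) = 0.3231

0.323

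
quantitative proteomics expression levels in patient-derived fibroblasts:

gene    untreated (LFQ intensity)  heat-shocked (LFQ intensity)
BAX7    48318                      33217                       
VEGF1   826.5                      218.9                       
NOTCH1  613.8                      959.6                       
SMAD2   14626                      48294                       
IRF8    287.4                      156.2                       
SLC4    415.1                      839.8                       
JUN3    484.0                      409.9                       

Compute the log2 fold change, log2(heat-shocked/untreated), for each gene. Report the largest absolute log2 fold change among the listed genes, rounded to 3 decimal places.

log2(33217/48318) = -0.541  (BAX7)
log2(218.9/826.5) = -1.917  (VEGF1)
log2(959.6/613.8) = 0.645  (NOTCH1)
log2(48294/14626) = 1.723  (SMAD2)
log2(156.2/287.4) = -0.880  (IRF8)
log2(839.8/415.1) = 1.017  (SLC4)
log2(409.9/484.0) = -0.240  (JUN3)
The largest magnitude belongs to VEGF1.

1.917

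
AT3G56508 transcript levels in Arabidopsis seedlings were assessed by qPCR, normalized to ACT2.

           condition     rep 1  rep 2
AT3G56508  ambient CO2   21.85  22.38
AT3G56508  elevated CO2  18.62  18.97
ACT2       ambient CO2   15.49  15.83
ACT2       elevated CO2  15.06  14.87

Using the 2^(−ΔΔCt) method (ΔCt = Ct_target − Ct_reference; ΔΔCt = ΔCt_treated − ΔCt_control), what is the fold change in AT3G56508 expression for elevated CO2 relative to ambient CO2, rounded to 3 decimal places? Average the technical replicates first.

6.169

Mean Ct: AT3G56508 ambient CO2 22.115; AT3G56508 elevated CO2 18.795; ACT2 ambient CO2 15.660; ACT2 elevated CO2 14.965
ΔCt(ambient CO2) = 22.115 − 15.660 = 6.455
ΔCt(elevated CO2) = 18.795 − 14.965 = 3.830
ΔΔCt = 3.830 − 6.455 = -2.625
Fold change = 2^(−(-2.625)) = 2^2.625 = 6.1688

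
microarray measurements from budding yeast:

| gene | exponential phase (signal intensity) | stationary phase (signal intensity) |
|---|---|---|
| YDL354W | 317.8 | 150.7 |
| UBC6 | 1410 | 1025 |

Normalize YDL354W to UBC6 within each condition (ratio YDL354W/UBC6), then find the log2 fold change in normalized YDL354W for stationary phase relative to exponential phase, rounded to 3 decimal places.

YDL354W/UBC6 (exponential phase) = 317.8 / 1410 = 0.22539
YDL354W/UBC6 (stationary phase) = 150.7 / 1025 = 0.14702
Fold change = 0.14702 / 0.22539 = 0.6523
log2(0.6523) = -0.6164

-0.616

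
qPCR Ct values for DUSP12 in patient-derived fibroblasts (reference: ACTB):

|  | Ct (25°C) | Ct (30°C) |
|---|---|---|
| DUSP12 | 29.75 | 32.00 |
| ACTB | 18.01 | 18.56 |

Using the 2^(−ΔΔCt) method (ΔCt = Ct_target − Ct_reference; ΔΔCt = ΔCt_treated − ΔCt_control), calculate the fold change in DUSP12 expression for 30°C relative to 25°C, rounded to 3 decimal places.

0.308

ΔCt(25°C) = 29.750 − 18.010 = 11.740
ΔCt(30°C) = 32.000 − 18.560 = 13.440
ΔΔCt = 13.440 − 11.740 = 1.700
Fold change = 2^(−1.700) = 0.3078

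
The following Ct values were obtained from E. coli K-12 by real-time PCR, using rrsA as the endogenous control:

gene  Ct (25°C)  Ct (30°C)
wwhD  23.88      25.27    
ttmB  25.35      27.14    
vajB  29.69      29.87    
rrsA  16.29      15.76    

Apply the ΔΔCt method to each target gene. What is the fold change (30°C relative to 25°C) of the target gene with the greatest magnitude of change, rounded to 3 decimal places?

wwhD: ΔΔCt = (25.27−15.76) − (23.88−16.29) = 9.51 − 7.59 = 1.92; fold change = 2^-1.92 = 0.264
ttmB: ΔΔCt = (27.14−15.76) − (25.35−16.29) = 11.38 − 9.06 = 2.32; fold change = 2^-2.32 = 0.200
vajB: ΔΔCt = (29.87−15.76) − (29.69−16.29) = 14.11 − 13.40 = 0.71; fold change = 2^-0.71 = 0.611
ttmB has the largest |ΔΔCt| = 2.32.

0.200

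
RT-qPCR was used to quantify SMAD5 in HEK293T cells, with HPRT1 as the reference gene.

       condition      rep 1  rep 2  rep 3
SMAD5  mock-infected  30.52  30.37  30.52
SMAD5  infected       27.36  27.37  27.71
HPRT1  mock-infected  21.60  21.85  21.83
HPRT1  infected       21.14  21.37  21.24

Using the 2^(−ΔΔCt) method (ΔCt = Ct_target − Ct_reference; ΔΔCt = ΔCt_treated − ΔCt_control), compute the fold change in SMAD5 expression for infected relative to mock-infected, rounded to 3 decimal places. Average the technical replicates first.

Mean Ct: SMAD5 mock-infected 30.470; SMAD5 infected 27.480; HPRT1 mock-infected 21.760; HPRT1 infected 21.250
ΔCt(mock-infected) = 30.470 − 21.760 = 8.710
ΔCt(infected) = 27.480 − 21.250 = 6.230
ΔΔCt = 6.230 − 8.710 = -2.480
Fold change = 2^(−(-2.480)) = 2^2.480 = 5.5790

5.579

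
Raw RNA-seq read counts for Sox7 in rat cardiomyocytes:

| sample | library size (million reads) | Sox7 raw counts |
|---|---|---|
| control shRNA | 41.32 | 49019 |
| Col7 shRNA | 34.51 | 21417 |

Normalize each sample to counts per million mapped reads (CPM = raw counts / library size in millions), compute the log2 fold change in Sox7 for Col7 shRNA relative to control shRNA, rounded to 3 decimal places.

-0.935

CPM(control shRNA) = 49019 / 41.32 = 1186.3262
CPM(Col7 shRNA) = 21417 / 34.51 = 620.6027
Fold change = 620.6027 / 1186.3262 = 0.52313
log2(0.52313) = -0.9348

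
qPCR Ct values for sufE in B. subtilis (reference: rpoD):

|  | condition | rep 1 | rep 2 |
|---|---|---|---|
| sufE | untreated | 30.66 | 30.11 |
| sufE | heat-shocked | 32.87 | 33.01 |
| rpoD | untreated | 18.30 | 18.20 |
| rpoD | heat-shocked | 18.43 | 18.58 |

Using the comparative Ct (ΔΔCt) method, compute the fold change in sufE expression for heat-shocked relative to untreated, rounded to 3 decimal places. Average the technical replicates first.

0.203

Mean Ct: sufE untreated 30.385; sufE heat-shocked 32.940; rpoD untreated 18.250; rpoD heat-shocked 18.505
ΔCt(untreated) = 30.385 − 18.250 = 12.135
ΔCt(heat-shocked) = 32.940 − 18.505 = 14.435
ΔΔCt = 14.435 − 12.135 = 2.300
Fold change = 2^(−2.300) = 0.2031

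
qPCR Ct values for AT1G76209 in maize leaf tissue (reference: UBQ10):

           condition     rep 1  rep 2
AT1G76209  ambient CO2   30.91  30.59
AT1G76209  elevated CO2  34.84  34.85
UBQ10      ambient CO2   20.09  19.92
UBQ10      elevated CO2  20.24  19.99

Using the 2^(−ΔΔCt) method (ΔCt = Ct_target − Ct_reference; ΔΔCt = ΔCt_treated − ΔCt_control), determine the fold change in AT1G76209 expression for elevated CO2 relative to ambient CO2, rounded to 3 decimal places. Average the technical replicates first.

Mean Ct: AT1G76209 ambient CO2 30.750; AT1G76209 elevated CO2 34.845; UBQ10 ambient CO2 20.005; UBQ10 elevated CO2 20.115
ΔCt(ambient CO2) = 30.750 − 20.005 = 10.745
ΔCt(elevated CO2) = 34.845 − 20.115 = 14.730
ΔΔCt = 14.730 − 10.745 = 3.985
Fold change = 2^(−3.985) = 0.0632

0.063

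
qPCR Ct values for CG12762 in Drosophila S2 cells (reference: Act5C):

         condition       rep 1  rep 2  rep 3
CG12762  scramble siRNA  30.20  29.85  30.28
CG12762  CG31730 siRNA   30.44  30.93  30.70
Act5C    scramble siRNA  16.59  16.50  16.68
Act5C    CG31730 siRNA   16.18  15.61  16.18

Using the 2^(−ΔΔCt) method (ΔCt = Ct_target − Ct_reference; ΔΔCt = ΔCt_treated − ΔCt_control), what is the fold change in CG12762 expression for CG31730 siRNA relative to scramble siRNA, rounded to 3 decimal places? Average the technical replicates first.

0.441

Mean Ct: CG12762 scramble siRNA 30.110; CG12762 CG31730 siRNA 30.690; Act5C scramble siRNA 16.590; Act5C CG31730 siRNA 15.990
ΔCt(scramble siRNA) = 30.110 − 16.590 = 13.520
ΔCt(CG31730 siRNA) = 30.690 − 15.990 = 14.700
ΔΔCt = 14.700 − 13.520 = 1.180
Fold change = 2^(−1.180) = 0.4414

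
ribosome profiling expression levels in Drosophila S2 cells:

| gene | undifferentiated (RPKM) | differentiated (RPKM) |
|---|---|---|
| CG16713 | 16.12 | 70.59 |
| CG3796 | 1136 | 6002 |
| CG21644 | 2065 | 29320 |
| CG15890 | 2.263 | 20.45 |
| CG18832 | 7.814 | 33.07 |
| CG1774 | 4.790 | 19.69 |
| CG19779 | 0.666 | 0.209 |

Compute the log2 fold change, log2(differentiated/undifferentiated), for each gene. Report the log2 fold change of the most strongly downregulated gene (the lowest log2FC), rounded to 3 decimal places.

log2(70.59/16.12) = 2.131  (CG16713)
log2(6002/1136) = 2.401  (CG3796)
log2(29320/2065) = 3.828  (CG21644)
log2(20.45/2.263) = 3.176  (CG15890)
log2(33.07/7.814) = 2.081  (CG18832)
log2(19.69/4.790) = 2.039  (CG1774)
log2(0.209/0.666) = -1.672  (CG19779)
CG19779 is most strongly downregulated.

-1.672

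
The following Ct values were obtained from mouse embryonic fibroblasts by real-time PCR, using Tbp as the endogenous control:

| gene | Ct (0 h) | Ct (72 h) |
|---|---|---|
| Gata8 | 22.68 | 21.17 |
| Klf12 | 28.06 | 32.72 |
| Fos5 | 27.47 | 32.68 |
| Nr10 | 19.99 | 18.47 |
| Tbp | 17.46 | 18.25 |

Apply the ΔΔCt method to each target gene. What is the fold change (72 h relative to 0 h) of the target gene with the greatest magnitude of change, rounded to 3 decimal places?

0.047

Gata8: ΔΔCt = (21.17−18.25) − (22.68−17.46) = 2.92 − 5.22 = -2.30; fold change = 2^2.30 = 4.925
Klf12: ΔΔCt = (32.72−18.25) − (28.06−17.46) = 14.47 − 10.60 = 3.87; fold change = 2^-3.87 = 0.068
Fos5: ΔΔCt = (32.68−18.25) − (27.47−17.46) = 14.43 − 10.01 = 4.42; fold change = 2^-4.42 = 0.047
Nr10: ΔΔCt = (18.47−18.25) − (19.99−17.46) = 0.22 − 2.53 = -2.31; fold change = 2^2.31 = 4.959
Fos5 has the largest |ΔΔCt| = 4.42.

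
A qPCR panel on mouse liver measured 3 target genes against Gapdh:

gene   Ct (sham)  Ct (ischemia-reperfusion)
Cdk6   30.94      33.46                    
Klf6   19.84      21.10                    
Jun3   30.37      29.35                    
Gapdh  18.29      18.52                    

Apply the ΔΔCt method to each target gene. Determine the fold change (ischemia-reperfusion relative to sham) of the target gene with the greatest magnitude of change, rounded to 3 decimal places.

Cdk6: ΔΔCt = (33.46−18.52) − (30.94−18.29) = 14.94 − 12.65 = 2.29; fold change = 2^-2.29 = 0.204
Klf6: ΔΔCt = (21.10−18.52) − (19.84−18.29) = 2.58 − 1.55 = 1.03; fold change = 2^-1.03 = 0.490
Jun3: ΔΔCt = (29.35−18.52) − (30.37−18.29) = 10.83 − 12.08 = -1.25; fold change = 2^1.25 = 2.378
Cdk6 has the largest |ΔΔCt| = 2.29.

0.204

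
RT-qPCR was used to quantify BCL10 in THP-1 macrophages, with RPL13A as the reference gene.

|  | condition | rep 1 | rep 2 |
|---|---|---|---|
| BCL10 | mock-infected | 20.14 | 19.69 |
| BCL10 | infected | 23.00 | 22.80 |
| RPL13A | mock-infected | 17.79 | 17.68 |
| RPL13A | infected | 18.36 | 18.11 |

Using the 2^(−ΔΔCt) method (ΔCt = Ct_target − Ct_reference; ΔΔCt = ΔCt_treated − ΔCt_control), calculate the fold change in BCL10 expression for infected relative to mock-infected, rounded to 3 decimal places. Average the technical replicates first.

0.179

Mean Ct: BCL10 mock-infected 19.915; BCL10 infected 22.900; RPL13A mock-infected 17.735; RPL13A infected 18.235
ΔCt(mock-infected) = 19.915 − 17.735 = 2.180
ΔCt(infected) = 22.900 − 18.235 = 4.665
ΔΔCt = 4.665 − 2.180 = 2.485
Fold change = 2^(−2.485) = 0.1786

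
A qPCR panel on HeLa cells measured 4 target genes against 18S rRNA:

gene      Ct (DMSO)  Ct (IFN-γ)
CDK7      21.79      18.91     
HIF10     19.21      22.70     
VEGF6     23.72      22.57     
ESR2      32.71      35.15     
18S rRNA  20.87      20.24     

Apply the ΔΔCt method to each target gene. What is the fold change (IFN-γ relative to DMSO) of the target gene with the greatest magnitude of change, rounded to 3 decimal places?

CDK7: ΔΔCt = (18.91−20.24) − (21.79−20.87) = -1.33 − 0.92 = -2.25; fold change = 2^2.25 = 4.757
HIF10: ΔΔCt = (22.70−20.24) − (19.21−20.87) = 2.46 − (-1.66) = 4.12; fold change = 2^-4.12 = 0.058
VEGF6: ΔΔCt = (22.57−20.24) − (23.72−20.87) = 2.33 − 2.85 = -0.52; fold change = 2^0.52 = 1.434
ESR2: ΔΔCt = (35.15−20.24) − (32.71−20.87) = 14.91 − 11.84 = 3.07; fold change = 2^-3.07 = 0.119
HIF10 has the largest |ΔΔCt| = 4.12.

0.058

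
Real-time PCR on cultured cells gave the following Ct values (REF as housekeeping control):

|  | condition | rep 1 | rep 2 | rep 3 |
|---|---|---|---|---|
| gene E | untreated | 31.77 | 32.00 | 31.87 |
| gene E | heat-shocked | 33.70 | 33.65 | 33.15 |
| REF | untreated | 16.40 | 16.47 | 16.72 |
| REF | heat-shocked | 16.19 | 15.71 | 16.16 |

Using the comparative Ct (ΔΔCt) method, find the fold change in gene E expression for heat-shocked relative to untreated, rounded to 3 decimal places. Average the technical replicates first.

0.228

Mean Ct: gene E untreated 31.880; gene E heat-shocked 33.500; REF untreated 16.530; REF heat-shocked 16.020
ΔCt(untreated) = 31.880 − 16.530 = 15.350
ΔCt(heat-shocked) = 33.500 − 16.020 = 17.480
ΔΔCt = 17.480 − 15.350 = 2.130
Fold change = 2^(−2.130) = 0.2285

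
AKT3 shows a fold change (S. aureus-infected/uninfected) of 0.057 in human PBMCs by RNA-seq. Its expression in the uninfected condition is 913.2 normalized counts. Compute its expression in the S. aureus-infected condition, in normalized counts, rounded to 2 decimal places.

S. aureus-infected expression = 913.2 × 0.057 = 52.05

52.05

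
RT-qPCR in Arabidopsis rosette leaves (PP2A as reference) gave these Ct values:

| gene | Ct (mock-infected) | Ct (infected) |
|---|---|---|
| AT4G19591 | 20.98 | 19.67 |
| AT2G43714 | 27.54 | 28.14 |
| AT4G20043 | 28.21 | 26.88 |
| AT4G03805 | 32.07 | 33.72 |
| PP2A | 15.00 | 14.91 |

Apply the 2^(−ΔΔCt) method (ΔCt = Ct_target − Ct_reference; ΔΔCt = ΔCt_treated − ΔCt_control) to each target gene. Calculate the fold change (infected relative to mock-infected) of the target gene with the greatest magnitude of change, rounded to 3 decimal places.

0.299

AT4G19591: ΔΔCt = (19.67−14.91) − (20.98−15.00) = 4.76 − 5.98 = -1.22; fold change = 2^1.22 = 2.329
AT2G43714: ΔΔCt = (28.14−14.91) − (27.54−15.00) = 13.23 − 12.54 = 0.69; fold change = 2^-0.69 = 0.620
AT4G20043: ΔΔCt = (26.88−14.91) − (28.21−15.00) = 11.97 − 13.21 = -1.24; fold change = 2^1.24 = 2.362
AT4G03805: ΔΔCt = (33.72−14.91) − (32.07−15.00) = 18.81 − 17.07 = 1.74; fold change = 2^-1.74 = 0.299
AT4G03805 has the largest |ΔΔCt| = 1.74.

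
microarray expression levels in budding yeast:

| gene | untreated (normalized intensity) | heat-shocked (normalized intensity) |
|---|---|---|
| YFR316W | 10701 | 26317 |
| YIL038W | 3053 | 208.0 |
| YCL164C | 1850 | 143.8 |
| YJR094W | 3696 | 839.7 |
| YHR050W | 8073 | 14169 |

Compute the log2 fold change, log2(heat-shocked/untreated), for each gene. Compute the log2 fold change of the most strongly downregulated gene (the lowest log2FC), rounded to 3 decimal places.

log2(26317/10701) = 1.298  (YFR316W)
log2(208.0/3053) = -3.876  (YIL038W)
log2(143.8/1850) = -3.685  (YCL164C)
log2(839.7/3696) = -2.138  (YJR094W)
log2(14169/8073) = 0.812  (YHR050W)
YIL038W is most strongly downregulated.

-3.876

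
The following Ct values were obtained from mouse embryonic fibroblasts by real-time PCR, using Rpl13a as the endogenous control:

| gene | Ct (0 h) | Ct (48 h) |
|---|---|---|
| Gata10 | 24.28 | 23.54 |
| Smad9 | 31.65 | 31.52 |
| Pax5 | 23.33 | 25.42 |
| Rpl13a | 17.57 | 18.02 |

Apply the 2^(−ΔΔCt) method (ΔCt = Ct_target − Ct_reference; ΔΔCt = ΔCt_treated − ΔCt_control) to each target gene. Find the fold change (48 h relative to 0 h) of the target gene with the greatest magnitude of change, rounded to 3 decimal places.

Gata10: ΔΔCt = (23.54−18.02) − (24.28−17.57) = 5.52 − 6.71 = -1.19; fold change = 2^1.19 = 2.282
Smad9: ΔΔCt = (31.52−18.02) − (31.65−17.57) = 13.50 − 14.08 = -0.58; fold change = 2^0.58 = 1.495
Pax5: ΔΔCt = (25.42−18.02) − (23.33−17.57) = 7.40 − 5.76 = 1.64; fold change = 2^-1.64 = 0.321
Pax5 has the largest |ΔΔCt| = 1.64.

0.321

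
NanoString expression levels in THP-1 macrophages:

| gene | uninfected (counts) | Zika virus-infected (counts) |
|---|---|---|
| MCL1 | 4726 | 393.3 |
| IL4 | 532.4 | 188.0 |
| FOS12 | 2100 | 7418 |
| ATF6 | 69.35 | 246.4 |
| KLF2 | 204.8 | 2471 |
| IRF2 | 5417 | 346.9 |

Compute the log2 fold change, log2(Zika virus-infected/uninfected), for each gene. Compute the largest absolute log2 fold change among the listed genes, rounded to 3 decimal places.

3.965

log2(393.3/4726) = -3.587  (MCL1)
log2(188.0/532.4) = -1.502  (IL4)
log2(7418/2100) = 1.821  (FOS12)
log2(246.4/69.35) = 1.829  (ATF6)
log2(2471/204.8) = 3.593  (KLF2)
log2(346.9/5417) = -3.965  (IRF2)
The largest magnitude belongs to IRF2.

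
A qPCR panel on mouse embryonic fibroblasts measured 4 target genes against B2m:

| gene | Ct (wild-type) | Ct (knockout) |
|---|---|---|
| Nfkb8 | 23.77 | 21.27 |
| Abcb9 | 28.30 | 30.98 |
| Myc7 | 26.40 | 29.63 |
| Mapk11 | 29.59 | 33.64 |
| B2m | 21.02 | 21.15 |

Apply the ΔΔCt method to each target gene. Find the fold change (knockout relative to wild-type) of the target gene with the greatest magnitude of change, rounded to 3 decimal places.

0.066

Nfkb8: ΔΔCt = (21.27−21.15) − (23.77−21.02) = 0.12 − 2.75 = -2.63; fold change = 2^2.63 = 6.190
Abcb9: ΔΔCt = (30.98−21.15) − (28.30−21.02) = 9.83 − 7.28 = 2.55; fold change = 2^-2.55 = 0.171
Myc7: ΔΔCt = (29.63−21.15) − (26.40−21.02) = 8.48 − 5.38 = 3.10; fold change = 2^-3.10 = 0.117
Mapk11: ΔΔCt = (33.64−21.15) − (29.59−21.02) = 12.49 − 8.57 = 3.92; fold change = 2^-3.92 = 0.066
Mapk11 has the largest |ΔΔCt| = 3.92.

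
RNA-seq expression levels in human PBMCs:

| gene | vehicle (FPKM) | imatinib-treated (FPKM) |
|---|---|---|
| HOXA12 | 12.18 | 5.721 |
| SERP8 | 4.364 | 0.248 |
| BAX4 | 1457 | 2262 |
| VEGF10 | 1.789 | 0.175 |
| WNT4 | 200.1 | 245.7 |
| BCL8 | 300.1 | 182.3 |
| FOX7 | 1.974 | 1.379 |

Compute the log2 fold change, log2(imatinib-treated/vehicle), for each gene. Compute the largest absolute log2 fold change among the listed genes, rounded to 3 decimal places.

4.137

log2(5.721/12.18) = -1.090  (HOXA12)
log2(0.248/4.364) = -4.137  (SERP8)
log2(2262/1457) = 0.635  (BAX4)
log2(0.175/1.789) = -3.354  (VEGF10)
log2(245.7/200.1) = 0.296  (WNT4)
log2(182.3/300.1) = -0.719  (BCL8)
log2(1.379/1.974) = -0.517  (FOX7)
The largest magnitude belongs to SERP8.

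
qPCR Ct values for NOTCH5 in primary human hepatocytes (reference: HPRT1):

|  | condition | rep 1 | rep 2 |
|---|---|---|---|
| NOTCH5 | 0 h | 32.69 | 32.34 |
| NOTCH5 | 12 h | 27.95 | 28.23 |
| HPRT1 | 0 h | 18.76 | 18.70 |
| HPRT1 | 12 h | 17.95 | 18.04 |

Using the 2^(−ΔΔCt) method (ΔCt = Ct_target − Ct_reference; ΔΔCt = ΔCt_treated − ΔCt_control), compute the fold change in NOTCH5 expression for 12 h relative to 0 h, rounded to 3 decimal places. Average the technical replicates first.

Mean Ct: NOTCH5 0 h 32.515; NOTCH5 12 h 28.090; HPRT1 0 h 18.730; HPRT1 12 h 17.995
ΔCt(0 h) = 32.515 − 18.730 = 13.785
ΔCt(12 h) = 28.090 − 17.995 = 10.095
ΔΔCt = 10.095 − 13.785 = -3.690
Fold change = 2^(−(-3.690)) = 2^3.690 = 12.9063

12.906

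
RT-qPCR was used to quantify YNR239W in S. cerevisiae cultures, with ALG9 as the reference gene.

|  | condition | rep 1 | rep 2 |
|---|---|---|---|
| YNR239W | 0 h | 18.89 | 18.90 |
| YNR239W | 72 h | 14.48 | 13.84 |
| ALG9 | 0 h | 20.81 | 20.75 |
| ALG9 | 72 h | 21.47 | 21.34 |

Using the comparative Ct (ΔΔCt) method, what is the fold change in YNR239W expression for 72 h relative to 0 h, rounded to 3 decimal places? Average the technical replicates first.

Mean Ct: YNR239W 0 h 18.895; YNR239W 72 h 14.160; ALG9 0 h 20.780; ALG9 72 h 21.405
ΔCt(0 h) = 18.895 − 20.780 = -1.885
ΔCt(72 h) = 14.160 − 21.405 = -7.245
ΔΔCt = -7.245 − (-1.885) = -5.360
Fold change = 2^(−(-5.360)) = 2^5.360 = 41.0696

41.070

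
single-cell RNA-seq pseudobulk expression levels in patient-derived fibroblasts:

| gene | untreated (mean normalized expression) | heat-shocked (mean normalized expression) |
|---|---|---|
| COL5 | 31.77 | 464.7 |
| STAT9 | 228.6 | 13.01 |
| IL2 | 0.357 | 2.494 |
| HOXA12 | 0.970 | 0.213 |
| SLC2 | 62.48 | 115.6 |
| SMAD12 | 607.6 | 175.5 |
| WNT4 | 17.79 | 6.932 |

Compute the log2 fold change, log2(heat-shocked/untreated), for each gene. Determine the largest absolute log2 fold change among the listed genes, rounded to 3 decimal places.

log2(464.7/31.77) = 3.871  (COL5)
log2(13.01/228.6) = -4.135  (STAT9)
log2(2.494/0.357) = 2.804  (IL2)
log2(0.213/0.970) = -2.187  (HOXA12)
log2(115.6/62.48) = 0.888  (SLC2)
log2(175.5/607.6) = -1.792  (SMAD12)
log2(6.932/17.79) = -1.360  (WNT4)
The largest magnitude belongs to STAT9.

4.135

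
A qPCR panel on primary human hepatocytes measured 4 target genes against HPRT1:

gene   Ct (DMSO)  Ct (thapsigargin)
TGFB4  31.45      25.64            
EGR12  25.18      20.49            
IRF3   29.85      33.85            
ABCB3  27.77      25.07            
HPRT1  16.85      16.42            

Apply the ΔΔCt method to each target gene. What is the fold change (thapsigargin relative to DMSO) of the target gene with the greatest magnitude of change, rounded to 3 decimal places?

41.643

TGFB4: ΔΔCt = (25.64−16.42) − (31.45−16.85) = 9.22 − 14.60 = -5.38; fold change = 2^5.38 = 41.643
EGR12: ΔΔCt = (20.49−16.42) − (25.18−16.85) = 4.07 − 8.33 = -4.26; fold change = 2^4.26 = 19.160
IRF3: ΔΔCt = (33.85−16.42) − (29.85−16.85) = 17.43 − 13.00 = 4.43; fold change = 2^-4.43 = 0.046
ABCB3: ΔΔCt = (25.07−16.42) − (27.77−16.85) = 8.65 − 10.92 = -2.27; fold change = 2^2.27 = 4.823
TGFB4 has the largest |ΔΔCt| = 5.38.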